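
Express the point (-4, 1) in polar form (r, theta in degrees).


r = sqrt((-4)^2 + 1^2) = 4.1231
theta = atan2(1, -4) = 165.9638 degrees

r = 4.1231, theta = 165.9638 degrees


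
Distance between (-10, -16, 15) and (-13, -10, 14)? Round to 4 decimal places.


d = sqrt((-13--10)^2 + (-10--16)^2 + (14-15)^2) = 6.7823

6.7823


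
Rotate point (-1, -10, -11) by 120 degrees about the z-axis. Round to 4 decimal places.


x' = -1*cos(120) - -10*sin(120) = 9.1603
y' = -1*sin(120) + -10*cos(120) = 4.134
z' = -11

(9.1603, 4.134, -11)


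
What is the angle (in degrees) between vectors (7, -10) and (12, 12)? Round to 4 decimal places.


dot = 7*12 + -10*12 = -36
|u| = 12.2066, |v| = 16.9706
cos(angle) = -0.1738
angle = 100.008 degrees

100.008 degrees


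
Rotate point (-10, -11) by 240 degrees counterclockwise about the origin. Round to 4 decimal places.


x' = -10*cos(240) - -11*sin(240) = -4.5263
y' = -10*sin(240) + -11*cos(240) = 14.1603

(-4.5263, 14.1603)


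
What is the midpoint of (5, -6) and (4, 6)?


Midpoint = ((5+4)/2, (-6+6)/2) = (4.5, 0)

(4.5, 0)


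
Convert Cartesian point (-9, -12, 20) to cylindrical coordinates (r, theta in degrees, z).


r = sqrt((-9)^2 + (-12)^2) = 15
theta = atan2(-12, -9) = 233.1301 deg
z = 20

r = 15, theta = 233.1301 deg, z = 20


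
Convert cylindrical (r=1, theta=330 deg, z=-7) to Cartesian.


x = 1 * cos(330) = 0.866
y = 1 * sin(330) = -0.5
z = -7

(0.866, -0.5, -7)


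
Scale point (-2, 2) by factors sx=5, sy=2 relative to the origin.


Scaling: (x*sx, y*sy) = (-2*5, 2*2) = (-10, 4)

(-10, 4)


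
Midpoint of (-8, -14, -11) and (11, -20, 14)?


Midpoint = ((-8+11)/2, (-14+-20)/2, (-11+14)/2) = (1.5, -17, 1.5)

(1.5, -17, 1.5)


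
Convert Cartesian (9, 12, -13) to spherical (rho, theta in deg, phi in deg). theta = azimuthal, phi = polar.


rho = sqrt(9^2 + 12^2 + (-13)^2) = 19.8494
theta = atan2(12, 9) = 53.1301 deg
phi = acos(-13/19.8494) = 130.9144 deg

rho = 19.8494, theta = 53.1301 deg, phi = 130.9144 deg


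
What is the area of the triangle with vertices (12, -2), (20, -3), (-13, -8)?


Area = |x1(y2-y3) + x2(y3-y1) + x3(y1-y2)| / 2
= |12*(-3--8) + 20*(-8--2) + -13*(-2--3)| / 2
= 36.5

36.5


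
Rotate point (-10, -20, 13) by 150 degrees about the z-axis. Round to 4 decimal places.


x' = -10*cos(150) - -20*sin(150) = 18.6603
y' = -10*sin(150) + -20*cos(150) = 12.3205
z' = 13

(18.6603, 12.3205, 13)


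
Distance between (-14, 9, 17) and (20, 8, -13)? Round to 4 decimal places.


d = sqrt((20--14)^2 + (8-9)^2 + (-13-17)^2) = 45.3542

45.3542


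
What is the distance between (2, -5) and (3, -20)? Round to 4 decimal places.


d = sqrt((3-2)^2 + (-20--5)^2) = 15.0333

15.0333


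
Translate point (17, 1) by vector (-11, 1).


Translation: (x+dx, y+dy) = (17+-11, 1+1) = (6, 2)

(6, 2)


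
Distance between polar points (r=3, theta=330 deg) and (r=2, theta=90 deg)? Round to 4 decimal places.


d = sqrt(r1^2 + r2^2 - 2*r1*r2*cos(t2-t1))
d = sqrt(3^2 + 2^2 - 2*3*2*cos(90-330)) = 4.3589

4.3589


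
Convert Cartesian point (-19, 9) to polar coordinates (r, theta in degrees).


r = sqrt((-19)^2 + 9^2) = 21.0238
theta = atan2(9, -19) = 154.6538 degrees

r = 21.0238, theta = 154.6538 degrees


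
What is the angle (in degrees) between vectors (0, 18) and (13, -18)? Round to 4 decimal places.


dot = 0*13 + 18*-18 = -324
|u| = 18, |v| = 22.2036
cos(angle) = -0.8107
angle = 144.1623 degrees

144.1623 degrees


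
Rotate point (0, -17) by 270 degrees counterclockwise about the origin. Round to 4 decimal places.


x' = 0*cos(270) - -17*sin(270) = -17
y' = 0*sin(270) + -17*cos(270) = 0

(-17, 0)


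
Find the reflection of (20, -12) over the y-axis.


Reflection across y-axis: (x, y) -> (-x, y)
(20, -12) -> (-20, -12)

(-20, -12)


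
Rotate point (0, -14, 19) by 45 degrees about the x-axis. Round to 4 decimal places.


x' = 0
y' = -14*cos(45) - 19*sin(45) = -23.3345
z' = -14*sin(45) + 19*cos(45) = 3.5355

(0, -23.3345, 3.5355)


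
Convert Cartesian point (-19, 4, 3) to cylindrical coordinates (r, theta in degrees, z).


r = sqrt((-19)^2 + 4^2) = 19.4165
theta = atan2(4, -19) = 168.1113 deg
z = 3

r = 19.4165, theta = 168.1113 deg, z = 3


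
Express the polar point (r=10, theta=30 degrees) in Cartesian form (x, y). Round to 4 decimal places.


x = 10 * cos(30) = 8.6603
y = 10 * sin(30) = 5

(8.6603, 5)


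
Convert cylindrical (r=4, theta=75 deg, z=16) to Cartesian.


x = 4 * cos(75) = 1.0353
y = 4 * sin(75) = 3.8637
z = 16

(1.0353, 3.8637, 16)


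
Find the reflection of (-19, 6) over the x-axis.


Reflection across x-axis: (x, y) -> (x, -y)
(-19, 6) -> (-19, -6)

(-19, -6)


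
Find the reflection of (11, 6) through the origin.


Reflection through origin: (x, y) -> (-x, -y)
(11, 6) -> (-11, -6)

(-11, -6)


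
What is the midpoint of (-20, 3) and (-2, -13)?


Midpoint = ((-20+-2)/2, (3+-13)/2) = (-11, -5)

(-11, -5)


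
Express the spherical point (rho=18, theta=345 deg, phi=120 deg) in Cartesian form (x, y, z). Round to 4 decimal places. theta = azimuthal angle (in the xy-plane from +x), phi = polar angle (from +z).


x = 18 * sin(120) * cos(345) = 15.0573
y = 18 * sin(120) * sin(345) = -4.0346
z = 18 * cos(120) = -9

(15.0573, -4.0346, -9)


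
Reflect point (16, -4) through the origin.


Reflection through origin: (x, y) -> (-x, -y)
(16, -4) -> (-16, 4)

(-16, 4)


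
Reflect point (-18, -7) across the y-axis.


Reflection across y-axis: (x, y) -> (-x, y)
(-18, -7) -> (18, -7)

(18, -7)


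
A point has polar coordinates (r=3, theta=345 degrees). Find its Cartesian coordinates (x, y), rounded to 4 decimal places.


x = 3 * cos(345) = 2.8978
y = 3 * sin(345) = -0.7765

(2.8978, -0.7765)


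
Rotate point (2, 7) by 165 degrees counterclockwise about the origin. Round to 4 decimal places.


x' = 2*cos(165) - 7*sin(165) = -3.7436
y' = 2*sin(165) + 7*cos(165) = -6.2438

(-3.7436, -6.2438)


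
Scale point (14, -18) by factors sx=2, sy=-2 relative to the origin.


Scaling: (x*sx, y*sy) = (14*2, -18*-2) = (28, 36)

(28, 36)


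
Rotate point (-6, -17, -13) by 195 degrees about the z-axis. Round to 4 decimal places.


x' = -6*cos(195) - -17*sin(195) = 1.3956
y' = -6*sin(195) + -17*cos(195) = 17.9737
z' = -13

(1.3956, 17.9737, -13)


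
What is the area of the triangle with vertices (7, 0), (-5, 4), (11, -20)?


Area = |x1(y2-y3) + x2(y3-y1) + x3(y1-y2)| / 2
= |7*(4--20) + -5*(-20-0) + 11*(0-4)| / 2
= 112

112


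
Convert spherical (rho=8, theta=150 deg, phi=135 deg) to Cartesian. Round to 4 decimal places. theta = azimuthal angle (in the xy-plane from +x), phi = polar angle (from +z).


x = 8 * sin(135) * cos(150) = -4.899
y = 8 * sin(135) * sin(150) = 2.8284
z = 8 * cos(135) = -5.6569

(-4.899, 2.8284, -5.6569)


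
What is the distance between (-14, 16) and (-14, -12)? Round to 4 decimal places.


d = sqrt((-14--14)^2 + (-12-16)^2) = 28

28


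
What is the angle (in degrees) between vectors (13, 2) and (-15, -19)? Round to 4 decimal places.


dot = 13*-15 + 2*-19 = -233
|u| = 13.1529, |v| = 24.2074
cos(angle) = -0.7318
angle = 137.0363 degrees

137.0363 degrees


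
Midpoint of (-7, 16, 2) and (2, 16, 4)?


Midpoint = ((-7+2)/2, (16+16)/2, (2+4)/2) = (-2.5, 16, 3)

(-2.5, 16, 3)


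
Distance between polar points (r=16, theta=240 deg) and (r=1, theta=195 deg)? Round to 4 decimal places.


d = sqrt(r1^2 + r2^2 - 2*r1*r2*cos(t2-t1))
d = sqrt(16^2 + 1^2 - 2*16*1*cos(195-240)) = 15.3092

15.3092


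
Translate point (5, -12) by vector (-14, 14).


Translation: (x+dx, y+dy) = (5+-14, -12+14) = (-9, 2)

(-9, 2)


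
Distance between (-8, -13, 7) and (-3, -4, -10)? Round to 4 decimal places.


d = sqrt((-3--8)^2 + (-4--13)^2 + (-10-7)^2) = 19.8746

19.8746


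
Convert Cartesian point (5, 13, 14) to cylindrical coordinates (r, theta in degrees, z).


r = sqrt(5^2 + 13^2) = 13.9284
theta = atan2(13, 5) = 68.9625 deg
z = 14

r = 13.9284, theta = 68.9625 deg, z = 14


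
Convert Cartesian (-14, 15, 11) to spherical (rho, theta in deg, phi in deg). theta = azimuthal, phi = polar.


rho = sqrt((-14)^2 + 15^2 + 11^2) = 23.2809
theta = atan2(15, -14) = 133.0251 deg
phi = acos(11/23.2809) = 61.8039 deg

rho = 23.2809, theta = 133.0251 deg, phi = 61.8039 deg


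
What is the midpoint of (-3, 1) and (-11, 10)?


Midpoint = ((-3+-11)/2, (1+10)/2) = (-7, 5.5)

(-7, 5.5)


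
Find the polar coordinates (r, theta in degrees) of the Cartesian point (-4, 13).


r = sqrt((-4)^2 + 13^2) = 13.6015
theta = atan2(13, -4) = 107.1027 degrees

r = 13.6015, theta = 107.1027 degrees


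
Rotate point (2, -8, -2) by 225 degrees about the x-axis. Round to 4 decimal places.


x' = 2
y' = -8*cos(225) - -2*sin(225) = 4.2426
z' = -8*sin(225) + -2*cos(225) = 7.0711

(2, 4.2426, 7.0711)


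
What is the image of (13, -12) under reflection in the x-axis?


Reflection across x-axis: (x, y) -> (x, -y)
(13, -12) -> (13, 12)

(13, 12)


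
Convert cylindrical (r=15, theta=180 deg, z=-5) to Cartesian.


x = 15 * cos(180) = -15
y = 15 * sin(180) = 0
z = -5

(-15, 0, -5)


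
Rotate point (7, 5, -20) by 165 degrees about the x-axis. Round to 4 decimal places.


x' = 7
y' = 5*cos(165) - -20*sin(165) = 0.3468
z' = 5*sin(165) + -20*cos(165) = 20.6126

(7, 0.3468, 20.6126)


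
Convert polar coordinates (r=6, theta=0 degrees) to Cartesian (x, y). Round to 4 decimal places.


x = 6 * cos(0) = 6
y = 6 * sin(0) = 0

(6, 0)


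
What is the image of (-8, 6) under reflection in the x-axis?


Reflection across x-axis: (x, y) -> (x, -y)
(-8, 6) -> (-8, -6)

(-8, -6)


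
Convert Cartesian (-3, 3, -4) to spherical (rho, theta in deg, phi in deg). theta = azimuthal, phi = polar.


rho = sqrt((-3)^2 + 3^2 + (-4)^2) = 5.831
theta = atan2(3, -3) = 135 deg
phi = acos(-4/5.831) = 133.3139 deg

rho = 5.831, theta = 135 deg, phi = 133.3139 deg


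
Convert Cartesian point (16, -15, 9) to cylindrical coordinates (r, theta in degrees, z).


r = sqrt(16^2 + (-15)^2) = 21.9317
theta = atan2(-15, 16) = 316.8476 deg
z = 9

r = 21.9317, theta = 316.8476 deg, z = 9


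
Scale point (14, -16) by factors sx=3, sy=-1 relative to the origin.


Scaling: (x*sx, y*sy) = (14*3, -16*-1) = (42, 16)

(42, 16)


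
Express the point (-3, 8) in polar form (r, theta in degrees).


r = sqrt((-3)^2 + 8^2) = 8.544
theta = atan2(8, -3) = 110.556 degrees

r = 8.544, theta = 110.556 degrees


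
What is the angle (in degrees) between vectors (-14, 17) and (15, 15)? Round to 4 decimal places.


dot = -14*15 + 17*15 = 45
|u| = 22.0227, |v| = 21.2132
cos(angle) = 0.0963
angle = 84.4725 degrees

84.4725 degrees


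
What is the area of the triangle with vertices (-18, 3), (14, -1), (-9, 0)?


Area = |x1(y2-y3) + x2(y3-y1) + x3(y1-y2)| / 2
= |-18*(-1-0) + 14*(0-3) + -9*(3--1)| / 2
= 30

30


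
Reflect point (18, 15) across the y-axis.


Reflection across y-axis: (x, y) -> (-x, y)
(18, 15) -> (-18, 15)

(-18, 15)


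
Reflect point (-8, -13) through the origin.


Reflection through origin: (x, y) -> (-x, -y)
(-8, -13) -> (8, 13)

(8, 13)


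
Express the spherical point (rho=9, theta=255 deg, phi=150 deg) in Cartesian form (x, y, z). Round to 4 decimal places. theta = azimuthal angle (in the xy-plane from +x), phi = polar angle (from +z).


x = 9 * sin(150) * cos(255) = -1.1647
y = 9 * sin(150) * sin(255) = -4.3467
z = 9 * cos(150) = -7.7942

(-1.1647, -4.3467, -7.7942)


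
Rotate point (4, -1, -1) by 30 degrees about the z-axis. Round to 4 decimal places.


x' = 4*cos(30) - -1*sin(30) = 3.9641
y' = 4*sin(30) + -1*cos(30) = 1.134
z' = -1

(3.9641, 1.134, -1)


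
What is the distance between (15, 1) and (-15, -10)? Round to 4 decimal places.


d = sqrt((-15-15)^2 + (-10-1)^2) = 31.9531

31.9531


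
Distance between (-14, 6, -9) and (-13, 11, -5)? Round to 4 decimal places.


d = sqrt((-13--14)^2 + (11-6)^2 + (-5--9)^2) = 6.4807

6.4807


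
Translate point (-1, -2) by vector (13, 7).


Translation: (x+dx, y+dy) = (-1+13, -2+7) = (12, 5)

(12, 5)


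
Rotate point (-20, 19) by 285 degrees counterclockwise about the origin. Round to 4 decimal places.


x' = -20*cos(285) - 19*sin(285) = 13.1762
y' = -20*sin(285) + 19*cos(285) = 24.2361

(13.1762, 24.2361)


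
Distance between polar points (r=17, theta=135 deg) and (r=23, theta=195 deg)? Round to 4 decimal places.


d = sqrt(r1^2 + r2^2 - 2*r1*r2*cos(t2-t1))
d = sqrt(17^2 + 23^2 - 2*17*23*cos(195-135)) = 20.664

20.664


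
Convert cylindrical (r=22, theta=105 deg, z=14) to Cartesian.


x = 22 * cos(105) = -5.694
y = 22 * sin(105) = 21.2504
z = 14

(-5.694, 21.2504, 14)


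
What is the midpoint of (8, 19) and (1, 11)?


Midpoint = ((8+1)/2, (19+11)/2) = (4.5, 15)

(4.5, 15)


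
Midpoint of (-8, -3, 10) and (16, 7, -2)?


Midpoint = ((-8+16)/2, (-3+7)/2, (10+-2)/2) = (4, 2, 4)

(4, 2, 4)


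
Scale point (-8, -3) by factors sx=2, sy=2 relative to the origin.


Scaling: (x*sx, y*sy) = (-8*2, -3*2) = (-16, -6)

(-16, -6)


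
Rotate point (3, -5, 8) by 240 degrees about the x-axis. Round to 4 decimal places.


x' = 3
y' = -5*cos(240) - 8*sin(240) = 9.4282
z' = -5*sin(240) + 8*cos(240) = 0.3301

(3, 9.4282, 0.3301)


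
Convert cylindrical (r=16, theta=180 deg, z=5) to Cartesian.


x = 16 * cos(180) = -16
y = 16 * sin(180) = 0
z = 5

(-16, 0, 5)


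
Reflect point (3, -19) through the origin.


Reflection through origin: (x, y) -> (-x, -y)
(3, -19) -> (-3, 19)

(-3, 19)


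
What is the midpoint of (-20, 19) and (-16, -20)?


Midpoint = ((-20+-16)/2, (19+-20)/2) = (-18, -0.5)

(-18, -0.5)


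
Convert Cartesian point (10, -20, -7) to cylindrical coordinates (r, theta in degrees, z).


r = sqrt(10^2 + (-20)^2) = 22.3607
theta = atan2(-20, 10) = 296.5651 deg
z = -7

r = 22.3607, theta = 296.5651 deg, z = -7


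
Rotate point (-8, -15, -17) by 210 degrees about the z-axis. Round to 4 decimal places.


x' = -8*cos(210) - -15*sin(210) = -0.5718
y' = -8*sin(210) + -15*cos(210) = 16.9904
z' = -17

(-0.5718, 16.9904, -17)


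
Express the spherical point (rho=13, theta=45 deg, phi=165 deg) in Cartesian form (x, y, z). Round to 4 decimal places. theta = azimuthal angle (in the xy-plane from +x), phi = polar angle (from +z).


x = 13 * sin(165) * cos(45) = 2.3792
y = 13 * sin(165) * sin(45) = 2.3792
z = 13 * cos(165) = -12.557

(2.3792, 2.3792, -12.557)


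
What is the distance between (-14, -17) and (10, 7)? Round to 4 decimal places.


d = sqrt((10--14)^2 + (7--17)^2) = 33.9411

33.9411


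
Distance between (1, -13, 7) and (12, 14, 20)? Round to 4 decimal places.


d = sqrt((12-1)^2 + (14--13)^2 + (20-7)^2) = 31.9218

31.9218


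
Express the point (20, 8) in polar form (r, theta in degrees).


r = sqrt(20^2 + 8^2) = 21.5407
theta = atan2(8, 20) = 21.8014 degrees

r = 21.5407, theta = 21.8014 degrees


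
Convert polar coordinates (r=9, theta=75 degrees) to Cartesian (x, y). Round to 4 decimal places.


x = 9 * cos(75) = 2.3294
y = 9 * sin(75) = 8.6933

(2.3294, 8.6933)


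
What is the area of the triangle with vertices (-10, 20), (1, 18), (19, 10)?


Area = |x1(y2-y3) + x2(y3-y1) + x3(y1-y2)| / 2
= |-10*(18-10) + 1*(10-20) + 19*(20-18)| / 2
= 26

26


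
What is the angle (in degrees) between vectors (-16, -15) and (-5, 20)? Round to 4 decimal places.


dot = -16*-5 + -15*20 = -220
|u| = 21.9317, |v| = 20.6155
cos(angle) = -0.4866
angle = 119.1161 degrees

119.1161 degrees


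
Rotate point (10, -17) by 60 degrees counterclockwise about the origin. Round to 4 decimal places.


x' = 10*cos(60) - -17*sin(60) = 19.7224
y' = 10*sin(60) + -17*cos(60) = 0.1603

(19.7224, 0.1603)


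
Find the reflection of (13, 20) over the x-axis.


Reflection across x-axis: (x, y) -> (x, -y)
(13, 20) -> (13, -20)

(13, -20)


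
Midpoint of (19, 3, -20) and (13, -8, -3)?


Midpoint = ((19+13)/2, (3+-8)/2, (-20+-3)/2) = (16, -2.5, -11.5)

(16, -2.5, -11.5)


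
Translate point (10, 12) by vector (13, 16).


Translation: (x+dx, y+dy) = (10+13, 12+16) = (23, 28)

(23, 28)


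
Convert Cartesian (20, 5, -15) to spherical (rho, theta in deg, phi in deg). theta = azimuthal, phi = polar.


rho = sqrt(20^2 + 5^2 + (-15)^2) = 25.4951
theta = atan2(5, 20) = 14.0362 deg
phi = acos(-15/25.4951) = 126.0399 deg

rho = 25.4951, theta = 14.0362 deg, phi = 126.0399 deg


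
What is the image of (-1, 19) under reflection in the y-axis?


Reflection across y-axis: (x, y) -> (-x, y)
(-1, 19) -> (1, 19)

(1, 19)


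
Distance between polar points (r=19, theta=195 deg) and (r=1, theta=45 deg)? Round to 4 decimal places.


d = sqrt(r1^2 + r2^2 - 2*r1*r2*cos(t2-t1))
d = sqrt(19^2 + 1^2 - 2*19*1*cos(45-195)) = 19.8723

19.8723


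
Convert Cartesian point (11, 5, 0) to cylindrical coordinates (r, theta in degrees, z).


r = sqrt(11^2 + 5^2) = 12.083
theta = atan2(5, 11) = 24.444 deg
z = 0

r = 12.083, theta = 24.444 deg, z = 0


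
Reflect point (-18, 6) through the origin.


Reflection through origin: (x, y) -> (-x, -y)
(-18, 6) -> (18, -6)

(18, -6)


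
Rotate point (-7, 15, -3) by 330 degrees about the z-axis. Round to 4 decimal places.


x' = -7*cos(330) - 15*sin(330) = 1.4378
y' = -7*sin(330) + 15*cos(330) = 16.4904
z' = -3

(1.4378, 16.4904, -3)


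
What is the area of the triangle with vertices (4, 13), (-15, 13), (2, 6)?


Area = |x1(y2-y3) + x2(y3-y1) + x3(y1-y2)| / 2
= |4*(13-6) + -15*(6-13) + 2*(13-13)| / 2
= 66.5

66.5


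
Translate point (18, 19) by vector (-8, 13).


Translation: (x+dx, y+dy) = (18+-8, 19+13) = (10, 32)

(10, 32)


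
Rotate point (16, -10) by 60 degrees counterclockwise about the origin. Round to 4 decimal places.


x' = 16*cos(60) - -10*sin(60) = 16.6603
y' = 16*sin(60) + -10*cos(60) = 8.8564

(16.6603, 8.8564)


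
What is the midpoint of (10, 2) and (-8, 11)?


Midpoint = ((10+-8)/2, (2+11)/2) = (1, 6.5)

(1, 6.5)


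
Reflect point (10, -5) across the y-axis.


Reflection across y-axis: (x, y) -> (-x, y)
(10, -5) -> (-10, -5)

(-10, -5)


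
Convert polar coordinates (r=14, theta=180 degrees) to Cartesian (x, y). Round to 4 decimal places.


x = 14 * cos(180) = -14
y = 14 * sin(180) = 0

(-14, 0)


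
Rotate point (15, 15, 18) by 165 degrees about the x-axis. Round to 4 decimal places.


x' = 15
y' = 15*cos(165) - 18*sin(165) = -19.1476
z' = 15*sin(165) + 18*cos(165) = -13.5044

(15, -19.1476, -13.5044)


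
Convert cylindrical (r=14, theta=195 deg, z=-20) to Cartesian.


x = 14 * cos(195) = -13.523
y = 14 * sin(195) = -3.6235
z = -20

(-13.523, -3.6235, -20)


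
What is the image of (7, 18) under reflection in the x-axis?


Reflection across x-axis: (x, y) -> (x, -y)
(7, 18) -> (7, -18)

(7, -18)


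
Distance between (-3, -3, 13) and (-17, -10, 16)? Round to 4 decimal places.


d = sqrt((-17--3)^2 + (-10--3)^2 + (16-13)^2) = 15.9374

15.9374


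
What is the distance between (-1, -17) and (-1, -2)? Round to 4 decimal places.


d = sqrt((-1--1)^2 + (-2--17)^2) = 15

15


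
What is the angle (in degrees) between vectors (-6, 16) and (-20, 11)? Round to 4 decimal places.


dot = -6*-20 + 16*11 = 296
|u| = 17.088, |v| = 22.8254
cos(angle) = 0.7589
angle = 40.6332 degrees

40.6332 degrees


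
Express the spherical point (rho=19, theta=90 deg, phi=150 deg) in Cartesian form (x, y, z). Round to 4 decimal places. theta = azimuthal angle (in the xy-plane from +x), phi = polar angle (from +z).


x = 19 * sin(150) * cos(90) = 0
y = 19 * sin(150) * sin(90) = 9.5
z = 19 * cos(150) = -16.4545

(0, 9.5, -16.4545)


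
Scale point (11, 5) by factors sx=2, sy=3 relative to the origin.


Scaling: (x*sx, y*sy) = (11*2, 5*3) = (22, 15)

(22, 15)


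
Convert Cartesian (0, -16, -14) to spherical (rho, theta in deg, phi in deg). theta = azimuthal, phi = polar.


rho = sqrt(0^2 + (-16)^2 + (-14)^2) = 21.2603
theta = atan2(-16, 0) = 270 deg
phi = acos(-14/21.2603) = 131.1859 deg

rho = 21.2603, theta = 270 deg, phi = 131.1859 deg


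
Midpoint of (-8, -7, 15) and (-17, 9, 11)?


Midpoint = ((-8+-17)/2, (-7+9)/2, (15+11)/2) = (-12.5, 1, 13)

(-12.5, 1, 13)


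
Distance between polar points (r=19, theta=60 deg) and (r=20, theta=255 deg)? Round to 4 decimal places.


d = sqrt(r1^2 + r2^2 - 2*r1*r2*cos(t2-t1))
d = sqrt(19^2 + 20^2 - 2*19*20*cos(255-60)) = 38.6666

38.6666


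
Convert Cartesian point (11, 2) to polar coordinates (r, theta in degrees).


r = sqrt(11^2 + 2^2) = 11.1803
theta = atan2(2, 11) = 10.3048 degrees

r = 11.1803, theta = 10.3048 degrees


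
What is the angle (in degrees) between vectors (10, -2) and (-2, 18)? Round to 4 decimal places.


dot = 10*-2 + -2*18 = -56
|u| = 10.198, |v| = 18.1108
cos(angle) = -0.3032
angle = 107.6501 degrees

107.6501 degrees


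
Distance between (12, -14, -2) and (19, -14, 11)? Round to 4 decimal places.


d = sqrt((19-12)^2 + (-14--14)^2 + (11--2)^2) = 14.7648

14.7648


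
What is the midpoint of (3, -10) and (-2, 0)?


Midpoint = ((3+-2)/2, (-10+0)/2) = (0.5, -5)

(0.5, -5)


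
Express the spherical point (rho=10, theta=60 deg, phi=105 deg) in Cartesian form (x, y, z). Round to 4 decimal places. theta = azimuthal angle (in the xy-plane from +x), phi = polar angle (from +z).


x = 10 * sin(105) * cos(60) = 4.8296
y = 10 * sin(105) * sin(60) = 8.3652
z = 10 * cos(105) = -2.5882

(4.8296, 8.3652, -2.5882)


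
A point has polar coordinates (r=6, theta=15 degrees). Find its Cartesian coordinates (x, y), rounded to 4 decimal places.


x = 6 * cos(15) = 5.7956
y = 6 * sin(15) = 1.5529

(5.7956, 1.5529)


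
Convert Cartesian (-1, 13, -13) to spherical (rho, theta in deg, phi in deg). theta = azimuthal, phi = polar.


rho = sqrt((-1)^2 + 13^2 + (-13)^2) = 18.412
theta = atan2(13, -1) = 94.3987 deg
phi = acos(-13/18.412) = 134.9155 deg

rho = 18.412, theta = 94.3987 deg, phi = 134.9155 deg


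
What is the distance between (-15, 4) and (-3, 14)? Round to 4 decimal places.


d = sqrt((-3--15)^2 + (14-4)^2) = 15.6205

15.6205


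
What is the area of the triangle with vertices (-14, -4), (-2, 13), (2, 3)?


Area = |x1(y2-y3) + x2(y3-y1) + x3(y1-y2)| / 2
= |-14*(13-3) + -2*(3--4) + 2*(-4-13)| / 2
= 94

94


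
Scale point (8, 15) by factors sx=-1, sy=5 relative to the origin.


Scaling: (x*sx, y*sy) = (8*-1, 15*5) = (-8, 75)

(-8, 75)


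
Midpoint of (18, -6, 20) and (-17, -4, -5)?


Midpoint = ((18+-17)/2, (-6+-4)/2, (20+-5)/2) = (0.5, -5, 7.5)

(0.5, -5, 7.5)


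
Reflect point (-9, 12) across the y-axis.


Reflection across y-axis: (x, y) -> (-x, y)
(-9, 12) -> (9, 12)

(9, 12)


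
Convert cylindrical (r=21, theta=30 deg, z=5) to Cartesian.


x = 21 * cos(30) = 18.1865
y = 21 * sin(30) = 10.5
z = 5

(18.1865, 10.5, 5)


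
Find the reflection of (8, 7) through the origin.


Reflection through origin: (x, y) -> (-x, -y)
(8, 7) -> (-8, -7)

(-8, -7)


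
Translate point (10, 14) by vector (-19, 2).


Translation: (x+dx, y+dy) = (10+-19, 14+2) = (-9, 16)

(-9, 16)


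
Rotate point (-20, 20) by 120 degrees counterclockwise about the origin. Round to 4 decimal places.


x' = -20*cos(120) - 20*sin(120) = -7.3205
y' = -20*sin(120) + 20*cos(120) = -27.3205

(-7.3205, -27.3205)


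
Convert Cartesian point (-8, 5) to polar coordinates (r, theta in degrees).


r = sqrt((-8)^2 + 5^2) = 9.434
theta = atan2(5, -8) = 147.9946 degrees

r = 9.434, theta = 147.9946 degrees


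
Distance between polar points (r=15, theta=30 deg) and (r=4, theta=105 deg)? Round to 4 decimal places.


d = sqrt(r1^2 + r2^2 - 2*r1*r2*cos(t2-t1))
d = sqrt(15^2 + 4^2 - 2*15*4*cos(105-30)) = 14.4894

14.4894


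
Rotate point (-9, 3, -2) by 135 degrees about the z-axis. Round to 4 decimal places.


x' = -9*cos(135) - 3*sin(135) = 4.2426
y' = -9*sin(135) + 3*cos(135) = -8.4853
z' = -2

(4.2426, -8.4853, -2)


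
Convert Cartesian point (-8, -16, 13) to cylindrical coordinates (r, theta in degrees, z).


r = sqrt((-8)^2 + (-16)^2) = 17.8885
theta = atan2(-16, -8) = 243.4349 deg
z = 13

r = 17.8885, theta = 243.4349 deg, z = 13


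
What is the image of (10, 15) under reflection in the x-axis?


Reflection across x-axis: (x, y) -> (x, -y)
(10, 15) -> (10, -15)

(10, -15)


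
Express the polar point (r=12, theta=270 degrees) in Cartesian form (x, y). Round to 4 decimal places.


x = 12 * cos(270) = 0
y = 12 * sin(270) = -12

(0, -12)


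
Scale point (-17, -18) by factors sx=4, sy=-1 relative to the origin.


Scaling: (x*sx, y*sy) = (-17*4, -18*-1) = (-68, 18)

(-68, 18)


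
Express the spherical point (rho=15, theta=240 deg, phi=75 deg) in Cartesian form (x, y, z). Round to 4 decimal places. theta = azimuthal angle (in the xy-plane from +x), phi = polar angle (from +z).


x = 15 * sin(75) * cos(240) = -7.2444
y = 15 * sin(75) * sin(240) = -12.5477
z = 15 * cos(75) = 3.8823

(-7.2444, -12.5477, 3.8823)


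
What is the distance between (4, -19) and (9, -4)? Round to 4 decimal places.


d = sqrt((9-4)^2 + (-4--19)^2) = 15.8114

15.8114


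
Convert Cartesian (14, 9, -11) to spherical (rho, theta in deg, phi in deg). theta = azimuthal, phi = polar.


rho = sqrt(14^2 + 9^2 + (-11)^2) = 19.9499
theta = atan2(9, 14) = 32.7352 deg
phi = acos(-11/19.9499) = 123.4618 deg

rho = 19.9499, theta = 32.7352 deg, phi = 123.4618 deg


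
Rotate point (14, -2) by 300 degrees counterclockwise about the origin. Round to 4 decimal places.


x' = 14*cos(300) - -2*sin(300) = 5.2679
y' = 14*sin(300) + -2*cos(300) = -13.1244

(5.2679, -13.1244)


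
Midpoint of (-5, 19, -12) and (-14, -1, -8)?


Midpoint = ((-5+-14)/2, (19+-1)/2, (-12+-8)/2) = (-9.5, 9, -10)

(-9.5, 9, -10)


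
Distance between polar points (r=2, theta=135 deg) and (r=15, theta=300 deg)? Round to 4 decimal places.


d = sqrt(r1^2 + r2^2 - 2*r1*r2*cos(t2-t1))
d = sqrt(2^2 + 15^2 - 2*2*15*cos(300-135)) = 16.9398

16.9398


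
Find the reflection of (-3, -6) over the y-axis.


Reflection across y-axis: (x, y) -> (-x, y)
(-3, -6) -> (3, -6)

(3, -6)


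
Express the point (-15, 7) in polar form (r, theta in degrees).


r = sqrt((-15)^2 + 7^2) = 16.5529
theta = atan2(7, -15) = 154.9831 degrees

r = 16.5529, theta = 154.9831 degrees


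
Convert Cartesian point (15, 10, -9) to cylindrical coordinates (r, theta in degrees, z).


r = sqrt(15^2 + 10^2) = 18.0278
theta = atan2(10, 15) = 33.6901 deg
z = -9

r = 18.0278, theta = 33.6901 deg, z = -9


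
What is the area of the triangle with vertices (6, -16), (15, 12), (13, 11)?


Area = |x1(y2-y3) + x2(y3-y1) + x3(y1-y2)| / 2
= |6*(12-11) + 15*(11--16) + 13*(-16-12)| / 2
= 23.5

23.5


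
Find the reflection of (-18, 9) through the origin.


Reflection through origin: (x, y) -> (-x, -y)
(-18, 9) -> (18, -9)

(18, -9)


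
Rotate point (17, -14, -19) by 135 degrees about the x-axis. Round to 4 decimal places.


x' = 17
y' = -14*cos(135) - -19*sin(135) = 23.3345
z' = -14*sin(135) + -19*cos(135) = 3.5355

(17, 23.3345, 3.5355)


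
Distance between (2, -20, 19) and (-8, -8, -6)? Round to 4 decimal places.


d = sqrt((-8-2)^2 + (-8--20)^2 + (-6-19)^2) = 29.4788

29.4788


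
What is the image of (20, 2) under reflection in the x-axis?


Reflection across x-axis: (x, y) -> (x, -y)
(20, 2) -> (20, -2)

(20, -2)


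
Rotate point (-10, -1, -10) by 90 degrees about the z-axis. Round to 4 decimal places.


x' = -10*cos(90) - -1*sin(90) = 1
y' = -10*sin(90) + -1*cos(90) = -10
z' = -10

(1, -10, -10)


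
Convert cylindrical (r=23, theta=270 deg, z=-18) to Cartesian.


x = 23 * cos(270) = 0
y = 23 * sin(270) = -23
z = -18

(0, -23, -18)


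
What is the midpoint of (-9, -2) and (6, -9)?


Midpoint = ((-9+6)/2, (-2+-9)/2) = (-1.5, -5.5)

(-1.5, -5.5)


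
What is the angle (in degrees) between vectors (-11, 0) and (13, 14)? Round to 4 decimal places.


dot = -11*13 + 0*14 = -143
|u| = 11, |v| = 19.105
cos(angle) = -0.6805
angle = 132.8789 degrees

132.8789 degrees


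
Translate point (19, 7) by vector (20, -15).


Translation: (x+dx, y+dy) = (19+20, 7+-15) = (39, -8)

(39, -8)


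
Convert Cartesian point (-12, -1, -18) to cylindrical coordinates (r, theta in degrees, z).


r = sqrt((-12)^2 + (-1)^2) = 12.0416
theta = atan2(-1, -12) = 184.7636 deg
z = -18

r = 12.0416, theta = 184.7636 deg, z = -18


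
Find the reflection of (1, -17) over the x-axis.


Reflection across x-axis: (x, y) -> (x, -y)
(1, -17) -> (1, 17)

(1, 17)


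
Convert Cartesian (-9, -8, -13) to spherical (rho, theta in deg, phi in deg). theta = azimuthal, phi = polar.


rho = sqrt((-9)^2 + (-8)^2 + (-13)^2) = 17.72
theta = atan2(-8, -9) = 221.6335 deg
phi = acos(-13/17.72) = 137.1918 deg

rho = 17.72, theta = 221.6335 deg, phi = 137.1918 deg


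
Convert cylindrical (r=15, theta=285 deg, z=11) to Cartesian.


x = 15 * cos(285) = 3.8823
y = 15 * sin(285) = -14.4889
z = 11

(3.8823, -14.4889, 11)


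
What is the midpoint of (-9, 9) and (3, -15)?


Midpoint = ((-9+3)/2, (9+-15)/2) = (-3, -3)

(-3, -3)


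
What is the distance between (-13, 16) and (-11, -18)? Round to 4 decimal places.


d = sqrt((-11--13)^2 + (-18-16)^2) = 34.0588

34.0588


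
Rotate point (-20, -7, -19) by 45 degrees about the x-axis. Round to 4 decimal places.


x' = -20
y' = -7*cos(45) - -19*sin(45) = 8.4853
z' = -7*sin(45) + -19*cos(45) = -18.3848

(-20, 8.4853, -18.3848)


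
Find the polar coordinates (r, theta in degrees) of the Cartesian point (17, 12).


r = sqrt(17^2 + 12^2) = 20.8087
theta = atan2(12, 17) = 35.2176 degrees

r = 20.8087, theta = 35.2176 degrees


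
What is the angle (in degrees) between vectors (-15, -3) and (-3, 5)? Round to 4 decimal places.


dot = -15*-3 + -3*5 = 30
|u| = 15.2971, |v| = 5.831
cos(angle) = 0.3363
angle = 70.3462 degrees

70.3462 degrees


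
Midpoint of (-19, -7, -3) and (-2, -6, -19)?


Midpoint = ((-19+-2)/2, (-7+-6)/2, (-3+-19)/2) = (-10.5, -6.5, -11)

(-10.5, -6.5, -11)


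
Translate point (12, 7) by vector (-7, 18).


Translation: (x+dx, y+dy) = (12+-7, 7+18) = (5, 25)

(5, 25)


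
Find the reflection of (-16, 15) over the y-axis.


Reflection across y-axis: (x, y) -> (-x, y)
(-16, 15) -> (16, 15)

(16, 15)


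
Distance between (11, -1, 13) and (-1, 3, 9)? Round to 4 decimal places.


d = sqrt((-1-11)^2 + (3--1)^2 + (9-13)^2) = 13.2665

13.2665


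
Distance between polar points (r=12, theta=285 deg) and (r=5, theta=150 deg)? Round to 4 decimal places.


d = sqrt(r1^2 + r2^2 - 2*r1*r2*cos(t2-t1))
d = sqrt(12^2 + 5^2 - 2*12*5*cos(150-285)) = 15.9328

15.9328


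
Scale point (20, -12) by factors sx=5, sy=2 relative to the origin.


Scaling: (x*sx, y*sy) = (20*5, -12*2) = (100, -24)

(100, -24)


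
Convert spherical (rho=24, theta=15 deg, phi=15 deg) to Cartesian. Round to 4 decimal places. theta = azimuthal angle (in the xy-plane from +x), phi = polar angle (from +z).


x = 24 * sin(15) * cos(15) = 6
y = 24 * sin(15) * sin(15) = 1.6077
z = 24 * cos(15) = 23.1822

(6, 1.6077, 23.1822)


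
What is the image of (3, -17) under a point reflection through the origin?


Reflection through origin: (x, y) -> (-x, -y)
(3, -17) -> (-3, 17)

(-3, 17)


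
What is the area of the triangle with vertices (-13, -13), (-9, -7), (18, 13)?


Area = |x1(y2-y3) + x2(y3-y1) + x3(y1-y2)| / 2
= |-13*(-7-13) + -9*(13--13) + 18*(-13--7)| / 2
= 41

41


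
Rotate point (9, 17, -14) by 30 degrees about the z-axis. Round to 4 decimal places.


x' = 9*cos(30) - 17*sin(30) = -0.7058
y' = 9*sin(30) + 17*cos(30) = 19.2224
z' = -14

(-0.7058, 19.2224, -14)


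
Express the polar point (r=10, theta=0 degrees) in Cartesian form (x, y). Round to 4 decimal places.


x = 10 * cos(0) = 10
y = 10 * sin(0) = 0

(10, 0)


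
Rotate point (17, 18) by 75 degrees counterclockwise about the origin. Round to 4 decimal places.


x' = 17*cos(75) - 18*sin(75) = -12.9867
y' = 17*sin(75) + 18*cos(75) = 21.0795

(-12.9867, 21.0795)


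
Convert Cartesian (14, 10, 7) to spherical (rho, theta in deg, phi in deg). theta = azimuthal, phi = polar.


rho = sqrt(14^2 + 10^2 + 7^2) = 18.5742
theta = atan2(10, 14) = 35.5377 deg
phi = acos(7/18.5742) = 67.8602 deg

rho = 18.5742, theta = 35.5377 deg, phi = 67.8602 deg


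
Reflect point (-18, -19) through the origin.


Reflection through origin: (x, y) -> (-x, -y)
(-18, -19) -> (18, 19)

(18, 19)


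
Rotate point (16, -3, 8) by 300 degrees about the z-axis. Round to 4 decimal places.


x' = 16*cos(300) - -3*sin(300) = 5.4019
y' = 16*sin(300) + -3*cos(300) = -15.3564
z' = 8

(5.4019, -15.3564, 8)


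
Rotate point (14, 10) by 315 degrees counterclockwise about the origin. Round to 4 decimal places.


x' = 14*cos(315) - 10*sin(315) = 16.9706
y' = 14*sin(315) + 10*cos(315) = -2.8284

(16.9706, -2.8284)


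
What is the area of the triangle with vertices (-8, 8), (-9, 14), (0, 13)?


Area = |x1(y2-y3) + x2(y3-y1) + x3(y1-y2)| / 2
= |-8*(14-13) + -9*(13-8) + 0*(8-14)| / 2
= 26.5

26.5


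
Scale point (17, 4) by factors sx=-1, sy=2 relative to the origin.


Scaling: (x*sx, y*sy) = (17*-1, 4*2) = (-17, 8)

(-17, 8)


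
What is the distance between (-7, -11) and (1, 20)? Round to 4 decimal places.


d = sqrt((1--7)^2 + (20--11)^2) = 32.0156

32.0156


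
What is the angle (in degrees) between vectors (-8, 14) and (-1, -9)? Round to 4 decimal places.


dot = -8*-1 + 14*-9 = -118
|u| = 16.1245, |v| = 9.0554
cos(angle) = -0.8081
angle = 143.9149 degrees

143.9149 degrees


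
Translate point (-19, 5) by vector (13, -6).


Translation: (x+dx, y+dy) = (-19+13, 5+-6) = (-6, -1)

(-6, -1)


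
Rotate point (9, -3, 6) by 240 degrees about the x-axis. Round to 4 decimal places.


x' = 9
y' = -3*cos(240) - 6*sin(240) = 6.6962
z' = -3*sin(240) + 6*cos(240) = -0.4019

(9, 6.6962, -0.4019)


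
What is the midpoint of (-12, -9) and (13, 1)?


Midpoint = ((-12+13)/2, (-9+1)/2) = (0.5, -4)

(0.5, -4)


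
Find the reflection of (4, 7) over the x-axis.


Reflection across x-axis: (x, y) -> (x, -y)
(4, 7) -> (4, -7)

(4, -7)


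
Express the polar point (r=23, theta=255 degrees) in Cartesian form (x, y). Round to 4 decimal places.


x = 23 * cos(255) = -5.9528
y = 23 * sin(255) = -22.2163

(-5.9528, -22.2163)


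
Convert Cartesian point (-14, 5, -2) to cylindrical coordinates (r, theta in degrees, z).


r = sqrt((-14)^2 + 5^2) = 14.8661
theta = atan2(5, -14) = 160.3462 deg
z = -2

r = 14.8661, theta = 160.3462 deg, z = -2


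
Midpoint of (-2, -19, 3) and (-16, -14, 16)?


Midpoint = ((-2+-16)/2, (-19+-14)/2, (3+16)/2) = (-9, -16.5, 9.5)

(-9, -16.5, 9.5)


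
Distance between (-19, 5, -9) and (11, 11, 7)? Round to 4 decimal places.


d = sqrt((11--19)^2 + (11-5)^2 + (7--9)^2) = 34.5254

34.5254


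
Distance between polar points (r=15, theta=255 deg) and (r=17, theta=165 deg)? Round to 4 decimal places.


d = sqrt(r1^2 + r2^2 - 2*r1*r2*cos(t2-t1))
d = sqrt(15^2 + 17^2 - 2*15*17*cos(165-255)) = 22.6716

22.6716


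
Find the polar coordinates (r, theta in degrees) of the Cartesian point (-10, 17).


r = sqrt((-10)^2 + 17^2) = 19.7231
theta = atan2(17, -10) = 120.4655 degrees

r = 19.7231, theta = 120.4655 degrees


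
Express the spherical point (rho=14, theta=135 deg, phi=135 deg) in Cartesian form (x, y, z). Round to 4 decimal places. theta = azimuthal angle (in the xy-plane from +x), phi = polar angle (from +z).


x = 14 * sin(135) * cos(135) = -7
y = 14 * sin(135) * sin(135) = 7
z = 14 * cos(135) = -9.8995

(-7, 7, -9.8995)


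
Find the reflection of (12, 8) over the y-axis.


Reflection across y-axis: (x, y) -> (-x, y)
(12, 8) -> (-12, 8)

(-12, 8)


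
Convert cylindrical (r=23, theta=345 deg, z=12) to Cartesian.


x = 23 * cos(345) = 22.2163
y = 23 * sin(345) = -5.9528
z = 12

(22.2163, -5.9528, 12)


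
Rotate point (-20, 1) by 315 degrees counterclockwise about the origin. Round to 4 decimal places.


x' = -20*cos(315) - 1*sin(315) = -13.435
y' = -20*sin(315) + 1*cos(315) = 14.8492

(-13.435, 14.8492)


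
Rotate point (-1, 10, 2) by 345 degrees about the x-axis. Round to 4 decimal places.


x' = -1
y' = 10*cos(345) - 2*sin(345) = 10.1769
z' = 10*sin(345) + 2*cos(345) = -0.6563

(-1, 10.1769, -0.6563)


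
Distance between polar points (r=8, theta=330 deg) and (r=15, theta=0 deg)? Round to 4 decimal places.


d = sqrt(r1^2 + r2^2 - 2*r1*r2*cos(t2-t1))
d = sqrt(8^2 + 15^2 - 2*8*15*cos(0-330)) = 9.0085

9.0085


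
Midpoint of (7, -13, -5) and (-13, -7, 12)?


Midpoint = ((7+-13)/2, (-13+-7)/2, (-5+12)/2) = (-3, -10, 3.5)

(-3, -10, 3.5)


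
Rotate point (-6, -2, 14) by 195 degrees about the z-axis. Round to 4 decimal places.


x' = -6*cos(195) - -2*sin(195) = 5.2779
y' = -6*sin(195) + -2*cos(195) = 3.4848
z' = 14

(5.2779, 3.4848, 14)


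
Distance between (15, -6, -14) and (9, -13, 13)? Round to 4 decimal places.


d = sqrt((9-15)^2 + (-13--6)^2 + (13--14)^2) = 28.5307

28.5307


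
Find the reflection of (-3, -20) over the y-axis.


Reflection across y-axis: (x, y) -> (-x, y)
(-3, -20) -> (3, -20)

(3, -20)


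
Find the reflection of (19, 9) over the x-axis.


Reflection across x-axis: (x, y) -> (x, -y)
(19, 9) -> (19, -9)

(19, -9)


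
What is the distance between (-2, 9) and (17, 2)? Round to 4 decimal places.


d = sqrt((17--2)^2 + (2-9)^2) = 20.2485

20.2485


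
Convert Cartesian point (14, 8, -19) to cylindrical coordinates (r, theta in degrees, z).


r = sqrt(14^2 + 8^2) = 16.1245
theta = atan2(8, 14) = 29.7449 deg
z = -19

r = 16.1245, theta = 29.7449 deg, z = -19


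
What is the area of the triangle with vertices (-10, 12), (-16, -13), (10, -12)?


Area = |x1(y2-y3) + x2(y3-y1) + x3(y1-y2)| / 2
= |-10*(-13--12) + -16*(-12-12) + 10*(12--13)| / 2
= 322

322


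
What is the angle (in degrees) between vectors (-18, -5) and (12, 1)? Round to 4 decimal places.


dot = -18*12 + -5*1 = -221
|u| = 18.6815, |v| = 12.0416
cos(angle) = -0.9824
angle = 169.2395 degrees

169.2395 degrees


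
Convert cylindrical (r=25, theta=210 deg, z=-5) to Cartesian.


x = 25 * cos(210) = -21.6506
y = 25 * sin(210) = -12.5
z = -5

(-21.6506, -12.5, -5)


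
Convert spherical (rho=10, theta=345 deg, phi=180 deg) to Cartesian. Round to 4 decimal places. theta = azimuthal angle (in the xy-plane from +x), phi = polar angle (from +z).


x = 10 * sin(180) * cos(345) = 0
y = 10 * sin(180) * sin(345) = 0
z = 10 * cos(180) = -10

(0, 0, -10)


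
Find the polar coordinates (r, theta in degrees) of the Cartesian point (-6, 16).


r = sqrt((-6)^2 + 16^2) = 17.088
theta = atan2(16, -6) = 110.556 degrees

r = 17.088, theta = 110.556 degrees


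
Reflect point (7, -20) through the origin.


Reflection through origin: (x, y) -> (-x, -y)
(7, -20) -> (-7, 20)

(-7, 20)


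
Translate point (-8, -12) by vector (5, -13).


Translation: (x+dx, y+dy) = (-8+5, -12+-13) = (-3, -25)

(-3, -25)


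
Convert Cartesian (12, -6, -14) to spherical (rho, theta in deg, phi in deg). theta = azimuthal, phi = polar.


rho = sqrt(12^2 + (-6)^2 + (-14)^2) = 19.3907
theta = atan2(-6, 12) = 333.4349 deg
phi = acos(-14/19.3907) = 136.2194 deg

rho = 19.3907, theta = 333.4349 deg, phi = 136.2194 deg
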